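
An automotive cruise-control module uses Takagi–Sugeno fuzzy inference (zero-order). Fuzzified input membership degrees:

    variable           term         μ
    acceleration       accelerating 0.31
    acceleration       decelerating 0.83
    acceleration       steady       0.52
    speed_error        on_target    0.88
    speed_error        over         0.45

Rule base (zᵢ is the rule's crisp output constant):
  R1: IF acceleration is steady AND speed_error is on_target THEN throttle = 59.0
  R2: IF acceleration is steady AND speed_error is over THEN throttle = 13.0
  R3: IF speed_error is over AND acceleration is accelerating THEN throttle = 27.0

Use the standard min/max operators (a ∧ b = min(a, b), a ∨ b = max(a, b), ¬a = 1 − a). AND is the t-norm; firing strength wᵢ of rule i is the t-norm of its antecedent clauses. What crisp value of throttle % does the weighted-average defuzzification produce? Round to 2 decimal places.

35.08

R1 (z=59.0): steady=0.52, on_target=0.88; AND[min(a, b)] → w = 0.52
R2 (z=13.0): steady=0.52, over=0.45; AND[min(a, b)] → w = 0.45
R3 (z=27.0): over=0.45, accelerating=0.31; AND[min(a, b)] → w = 0.31
Weighted average = (0.52·59.0 + 0.45·13.0 + 0.31·27.0) / (0.52 + 0.45 + 0.31)
  = 44.9000 / 1.2800 = 35.08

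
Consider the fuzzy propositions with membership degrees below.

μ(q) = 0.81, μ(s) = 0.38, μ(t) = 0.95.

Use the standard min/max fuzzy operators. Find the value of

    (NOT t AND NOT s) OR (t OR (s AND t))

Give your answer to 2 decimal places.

0.95

NOT t = 1 − 0.95 = 0.05
NOT s = 1 − 0.38 = 0.62
NOT t AND NOT s = min(a, b) on (0.05, 0.62) = 0.05
s AND t = min(a, b) on (0.38, 0.95) = 0.38
t OR (s AND t) = max(a, b) on (0.95, 0.38) = 0.95
(NOT t AND NOT s) OR (t OR (s AND t)) = max(a, b) on (0.05, 0.95) = 0.95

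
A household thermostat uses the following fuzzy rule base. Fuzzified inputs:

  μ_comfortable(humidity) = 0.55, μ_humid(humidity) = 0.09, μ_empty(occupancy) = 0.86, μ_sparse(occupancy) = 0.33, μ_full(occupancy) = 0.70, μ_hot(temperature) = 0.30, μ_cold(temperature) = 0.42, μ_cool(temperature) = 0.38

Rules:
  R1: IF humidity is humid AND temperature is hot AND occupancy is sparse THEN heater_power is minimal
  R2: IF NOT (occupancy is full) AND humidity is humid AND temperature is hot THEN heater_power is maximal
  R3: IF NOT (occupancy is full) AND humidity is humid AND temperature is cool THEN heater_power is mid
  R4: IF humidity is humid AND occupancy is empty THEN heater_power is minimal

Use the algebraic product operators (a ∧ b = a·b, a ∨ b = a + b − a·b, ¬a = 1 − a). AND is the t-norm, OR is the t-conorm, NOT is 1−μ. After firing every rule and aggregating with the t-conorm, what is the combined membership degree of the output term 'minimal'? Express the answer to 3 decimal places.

0.086

R1: humid=0.09, hot=0.30, sparse=0.33; AND[a·b] → w = 0.0089
R2: ¬full=1−0.70=0.30, humid=0.09, hot=0.30; AND[a·b] → w = 0.0081
R3: ¬full=1−0.70=0.30, humid=0.09, cool=0.38; AND[a·b] → w = 0.0103
R4: humid=0.09, empty=0.86; AND[a·b] → w = 0.0774
Rules with consequent 'minimal': {R1, R4} → strengths 0.0089, 0.0774
Aggregate via t-conorm [a + b − a·b]: 0.0856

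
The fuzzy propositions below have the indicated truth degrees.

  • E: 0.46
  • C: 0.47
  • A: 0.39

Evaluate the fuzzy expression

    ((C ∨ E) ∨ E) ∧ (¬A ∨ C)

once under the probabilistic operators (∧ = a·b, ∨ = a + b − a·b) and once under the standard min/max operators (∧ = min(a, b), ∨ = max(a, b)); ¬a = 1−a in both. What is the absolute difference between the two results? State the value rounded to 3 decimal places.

0.201

Under probabilistic:
  C ∨ E = a + b − a·b on (0.4700, 0.4600) = 0.7138
  (C ∨ E) ∨ E = a + b − a·b on (0.7138, 0.4600) = 0.8455
  ¬A = 1 − 0.3900 = 0.6100
  ¬A ∨ C = a + b − a·b on (0.6100, 0.4700) = 0.7933
  ((C ∨ E) ∨ E) ∧ (¬A ∨ C) = a·b on (0.8455, 0.7933) = 0.6707
  → value = 0.6707
Under standard min/max:
  C ∨ E = max(a, b) on (0.47, 0.46) = 0.47
  (C ∨ E) ∨ E = max(a, b) on (0.47, 0.46) = 0.47
  ¬A = 1 − 0.39 = 0.61
  ¬A ∨ C = max(a, b) on (0.61, 0.47) = 0.61
  ((C ∨ E) ∨ E) ∧ (¬A ∨ C) = min(a, b) on (0.47, 0.61) = 0.47
  → value = 0.4700
|0.6707 − 0.4700| = 0.201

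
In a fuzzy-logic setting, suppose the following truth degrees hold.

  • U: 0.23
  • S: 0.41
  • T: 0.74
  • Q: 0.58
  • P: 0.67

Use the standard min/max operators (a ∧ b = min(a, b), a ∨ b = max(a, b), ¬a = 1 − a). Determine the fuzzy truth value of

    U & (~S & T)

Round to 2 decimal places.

~S = 1 − 0.41 = 0.59
~S & T = min(a, b) on (0.59, 0.74) = 0.59
U & (~S & T) = min(a, b) on (0.23, 0.59) = 0.23

0.23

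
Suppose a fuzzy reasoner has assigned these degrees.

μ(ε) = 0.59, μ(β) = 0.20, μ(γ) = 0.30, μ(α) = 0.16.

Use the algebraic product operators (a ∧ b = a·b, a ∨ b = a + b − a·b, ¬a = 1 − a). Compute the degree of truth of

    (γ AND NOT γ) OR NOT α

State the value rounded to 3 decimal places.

0.874

NOT γ = 1 − 0.3000 = 0.7000
γ AND NOT γ = a·b on (0.3000, 0.7000) = 0.2100
NOT α = 1 − 0.1600 = 0.8400
(γ AND NOT γ) OR NOT α = a + b − a·b on (0.2100, 0.8400) = 0.8736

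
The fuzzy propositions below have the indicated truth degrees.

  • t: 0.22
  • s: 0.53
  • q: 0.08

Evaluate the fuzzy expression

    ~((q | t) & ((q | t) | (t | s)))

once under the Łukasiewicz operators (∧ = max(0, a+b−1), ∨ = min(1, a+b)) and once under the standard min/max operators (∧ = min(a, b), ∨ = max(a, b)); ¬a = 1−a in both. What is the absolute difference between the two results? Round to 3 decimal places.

Under Łukasiewicz:
  q | t = min(1, a+b) on (0.08, 0.22) = 0.30
  q | t = min(1, a+b) on (0.08, 0.22) = 0.30
  t | s = min(1, a+b) on (0.22, 0.53) = 0.75
  (q | t) | (t | s) = min(1, a+b) on (0.30, 0.75) = 1.00
  (q | t) & ((q | t) | (t | s)) = max(0, a+b−1) on (0.30, 1.00) = 0.30
  ~((q | t) & ((q | t) | (t | s))) = 1 − 0.30 = 0.70
  → value = 0.7000
Under standard min/max:
  q | t = max(a, b) on (0.08, 0.22) = 0.22
  q | t = max(a, b) on (0.08, 0.22) = 0.22
  t | s = max(a, b) on (0.22, 0.53) = 0.53
  (q | t) | (t | s) = max(a, b) on (0.22, 0.53) = 0.53
  (q | t) & ((q | t) | (t | s)) = min(a, b) on (0.22, 0.53) = 0.22
  ~((q | t) & ((q | t) | (t | s))) = 1 − 0.22 = 0.78
  → value = 0.7800
|0.7000 − 0.7800| = 0.080

0.080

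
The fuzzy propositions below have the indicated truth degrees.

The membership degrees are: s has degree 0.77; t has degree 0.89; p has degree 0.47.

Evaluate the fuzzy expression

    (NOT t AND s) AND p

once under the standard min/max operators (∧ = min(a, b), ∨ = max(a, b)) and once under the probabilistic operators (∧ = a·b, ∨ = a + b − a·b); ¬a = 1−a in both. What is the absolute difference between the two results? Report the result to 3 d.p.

Under standard min/max:
  NOT t = 1 − 0.89 = 0.11
  NOT t AND s = min(a, b) on (0.11, 0.77) = 0.11
  (NOT t AND s) AND p = min(a, b) on (0.11, 0.47) = 0.11
  → value = 0.1100
Under probabilistic:
  NOT t = 1 − 0.8900 = 0.1100
  NOT t AND s = a·b on (0.1100, 0.7700) = 0.0847
  (NOT t AND s) AND p = a·b on (0.0847, 0.4700) = 0.0398
  → value = 0.0398
|0.1100 − 0.0398| = 0.070

0.070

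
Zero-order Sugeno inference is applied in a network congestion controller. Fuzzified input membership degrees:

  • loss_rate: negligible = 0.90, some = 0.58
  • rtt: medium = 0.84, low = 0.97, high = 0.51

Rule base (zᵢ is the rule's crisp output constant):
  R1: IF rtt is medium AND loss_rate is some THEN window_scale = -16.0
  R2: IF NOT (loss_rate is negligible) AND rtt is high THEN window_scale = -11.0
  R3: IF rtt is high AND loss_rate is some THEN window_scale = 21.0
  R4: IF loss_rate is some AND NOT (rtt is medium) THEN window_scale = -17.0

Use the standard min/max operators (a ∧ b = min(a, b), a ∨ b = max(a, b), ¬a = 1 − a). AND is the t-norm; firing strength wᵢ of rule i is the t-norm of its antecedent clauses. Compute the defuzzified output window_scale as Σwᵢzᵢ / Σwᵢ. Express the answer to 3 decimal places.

-1.770

R1 (z=-16.0): medium=0.84, some=0.58; AND[min(a, b)] → w = 0.58
R2 (z=-11.0): ¬negligible=1−0.90=0.10, high=0.51; AND[min(a, b)] → w = 0.10
R3 (z=21.0): high=0.51, some=0.58; AND[min(a, b)] → w = 0.51
R4 (z=-17.0): some=0.58, ¬medium=1−0.84=0.16; AND[min(a, b)] → w = 0.16
Weighted average = (0.58·-16.0 + 0.10·-11.0 + 0.51·21.0 + 0.16·-17.0) / (0.58 + 0.10 + 0.51 + 0.16)
  = -2.3900 / 1.3500 = -1.770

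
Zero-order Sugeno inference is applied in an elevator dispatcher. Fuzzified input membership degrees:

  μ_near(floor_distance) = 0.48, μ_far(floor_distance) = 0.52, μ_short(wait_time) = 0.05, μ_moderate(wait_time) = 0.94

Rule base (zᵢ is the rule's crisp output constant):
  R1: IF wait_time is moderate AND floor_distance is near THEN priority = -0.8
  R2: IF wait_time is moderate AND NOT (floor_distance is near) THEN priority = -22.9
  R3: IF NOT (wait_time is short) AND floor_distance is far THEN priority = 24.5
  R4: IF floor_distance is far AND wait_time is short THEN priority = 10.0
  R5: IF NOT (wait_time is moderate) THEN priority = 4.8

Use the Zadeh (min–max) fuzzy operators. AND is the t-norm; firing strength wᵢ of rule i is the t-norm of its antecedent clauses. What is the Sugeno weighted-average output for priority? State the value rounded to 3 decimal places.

R1 (z=-0.8): moderate=0.94, near=0.48; AND[min(a, b)] → w = 0.48
R2 (z=-22.9): moderate=0.94, ¬near=1−0.48=0.52; AND[min(a, b)] → w = 0.52
R3 (z=24.5): ¬short=1−0.05=0.95, far=0.52; AND[min(a, b)] → w = 0.52
R4 (z=10.0): far=0.52, short=0.05; AND[min(a, b)] → w = 0.05
R5 (z=4.8): ¬moderate=1−0.94=0.06 → w = 0.06
Weighted average = (0.48·-0.8 + 0.52·-22.9 + 0.52·24.5 + 0.05·10.0 + 0.06·4.8) / (0.48 + 0.52 + 0.52 + 0.05 + 0.06)
  = 1.2360 / 1.6300 = 0.758

0.758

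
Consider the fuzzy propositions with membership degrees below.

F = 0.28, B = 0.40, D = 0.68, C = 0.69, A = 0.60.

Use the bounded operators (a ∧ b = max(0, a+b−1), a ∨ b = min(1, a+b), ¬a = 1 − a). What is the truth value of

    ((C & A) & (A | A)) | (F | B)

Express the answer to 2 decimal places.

C & A = max(0, a+b−1) on (0.69, 0.60) = 0.29
A | A = min(1, a+b) on (0.60, 0.60) = 1.00
(C & A) & (A | A) = max(0, a+b−1) on (0.29, 1.00) = 0.29
F | B = min(1, a+b) on (0.28, 0.40) = 0.68
((C & A) & (A | A)) | (F | B) = min(1, a+b) on (0.29, 0.68) = 0.97

0.97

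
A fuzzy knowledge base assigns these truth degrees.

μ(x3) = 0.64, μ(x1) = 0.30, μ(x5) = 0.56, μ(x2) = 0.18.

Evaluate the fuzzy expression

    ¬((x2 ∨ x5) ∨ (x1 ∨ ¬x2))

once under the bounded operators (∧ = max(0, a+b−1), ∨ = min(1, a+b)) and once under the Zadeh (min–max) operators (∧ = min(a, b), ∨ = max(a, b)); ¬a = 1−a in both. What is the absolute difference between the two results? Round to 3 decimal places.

0.180

Under bounded:
  x2 ∨ x5 = min(1, a+b) on (0.18, 0.56) = 0.74
  ¬x2 = 1 − 0.18 = 0.82
  x1 ∨ ¬x2 = min(1, a+b) on (0.30, 0.82) = 1.00
  (x2 ∨ x5) ∨ (x1 ∨ ¬x2) = min(1, a+b) on (0.74, 1.00) = 1.00
  ¬((x2 ∨ x5) ∨ (x1 ∨ ¬x2)) = 1 − 1.00 = 0.00
  → value = 0.0000
Under Zadeh (min–max):
  x2 ∨ x5 = max(a, b) on (0.18, 0.56) = 0.56
  ¬x2 = 1 − 0.18 = 0.82
  x1 ∨ ¬x2 = max(a, b) on (0.30, 0.82) = 0.82
  (x2 ∨ x5) ∨ (x1 ∨ ¬x2) = max(a, b) on (0.56, 0.82) = 0.82
  ¬((x2 ∨ x5) ∨ (x1 ∨ ¬x2)) = 1 − 0.82 = 0.18
  → value = 0.1800
|0.0000 − 0.1800| = 0.180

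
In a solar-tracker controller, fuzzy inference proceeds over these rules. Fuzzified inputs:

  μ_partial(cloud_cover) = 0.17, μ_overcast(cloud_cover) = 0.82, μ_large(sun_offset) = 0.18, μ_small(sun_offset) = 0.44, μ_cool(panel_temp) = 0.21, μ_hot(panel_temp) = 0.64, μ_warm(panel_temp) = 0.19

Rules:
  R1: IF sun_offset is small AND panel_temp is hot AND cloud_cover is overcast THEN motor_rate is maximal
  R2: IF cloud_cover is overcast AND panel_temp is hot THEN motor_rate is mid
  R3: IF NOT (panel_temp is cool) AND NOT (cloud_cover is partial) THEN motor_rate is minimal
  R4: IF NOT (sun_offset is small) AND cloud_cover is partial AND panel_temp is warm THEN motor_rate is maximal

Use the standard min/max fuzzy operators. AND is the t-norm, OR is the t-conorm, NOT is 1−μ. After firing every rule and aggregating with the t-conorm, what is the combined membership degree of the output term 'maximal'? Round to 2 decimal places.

0.44

R1: small=0.44, hot=0.64, overcast=0.82; AND[min(a, b)] → w = 0.44
R2: overcast=0.82, hot=0.64; AND[min(a, b)] → w = 0.64
R3: ¬cool=1−0.21=0.79, ¬partial=1−0.17=0.83; AND[min(a, b)] → w = 0.79
R4: ¬small=1−0.44=0.56, partial=0.17, warm=0.19; AND[min(a, b)] → w = 0.17
Rules with consequent 'maximal': {R1, R4} → strengths 0.44, 0.17
Aggregate via t-conorm [max(a, b)]: 0.44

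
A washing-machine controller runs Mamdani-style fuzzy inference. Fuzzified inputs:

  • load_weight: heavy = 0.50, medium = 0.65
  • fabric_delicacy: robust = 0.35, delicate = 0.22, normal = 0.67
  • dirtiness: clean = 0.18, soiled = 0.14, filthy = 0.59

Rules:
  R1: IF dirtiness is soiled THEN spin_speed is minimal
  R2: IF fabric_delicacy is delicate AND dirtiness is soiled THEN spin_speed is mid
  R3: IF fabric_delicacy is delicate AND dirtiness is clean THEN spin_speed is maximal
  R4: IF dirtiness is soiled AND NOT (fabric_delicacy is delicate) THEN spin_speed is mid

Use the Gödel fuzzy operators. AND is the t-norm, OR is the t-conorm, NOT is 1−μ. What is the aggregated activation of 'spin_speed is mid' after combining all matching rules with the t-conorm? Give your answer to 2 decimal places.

R1: soiled=0.14 → w = 0.14
R2: delicate=0.22, soiled=0.14; AND[min(a, b)] → w = 0.14
R3: delicate=0.22, clean=0.18; AND[min(a, b)] → w = 0.18
R4: soiled=0.14, ¬delicate=1−0.22=0.78; AND[min(a, b)] → w = 0.14
Rules with consequent 'mid': {R2, R4} → strengths 0.14, 0.14
Aggregate via t-conorm [max(a, b)]: 0.14

0.14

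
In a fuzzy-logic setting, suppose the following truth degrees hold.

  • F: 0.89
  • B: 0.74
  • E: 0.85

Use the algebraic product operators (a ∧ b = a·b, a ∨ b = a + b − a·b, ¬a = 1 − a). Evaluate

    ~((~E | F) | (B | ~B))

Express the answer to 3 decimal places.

0.018

~E = 1 − 0.8500 = 0.1500
~E | F = a + b − a·b on (0.1500, 0.8900) = 0.9065
~B = 1 − 0.7400 = 0.2600
B | ~B = a + b − a·b on (0.7400, 0.2600) = 0.8076
(~E | F) | (B | ~B) = a + b − a·b on (0.9065, 0.8076) = 0.9820
~((~E | F) | (B | ~B)) = 1 − 0.9820 = 0.0180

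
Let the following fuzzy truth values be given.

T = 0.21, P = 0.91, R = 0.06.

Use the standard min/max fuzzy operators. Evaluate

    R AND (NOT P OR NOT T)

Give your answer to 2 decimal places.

0.06

NOT P = 1 − 0.91 = 0.09
NOT T = 1 − 0.21 = 0.79
NOT P OR NOT T = max(a, b) on (0.09, 0.79) = 0.79
R AND (NOT P OR NOT T) = min(a, b) on (0.06, 0.79) = 0.06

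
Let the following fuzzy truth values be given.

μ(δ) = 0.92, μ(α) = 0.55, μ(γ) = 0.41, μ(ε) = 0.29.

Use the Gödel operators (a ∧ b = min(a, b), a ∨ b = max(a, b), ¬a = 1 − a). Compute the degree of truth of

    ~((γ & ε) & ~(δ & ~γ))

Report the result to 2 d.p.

γ & ε = min(a, b) on (0.41, 0.29) = 0.29
~γ = 1 − 0.41 = 0.59
δ & ~γ = min(a, b) on (0.92, 0.59) = 0.59
~(δ & ~γ) = 1 − 0.59 = 0.41
(γ & ε) & ~(δ & ~γ) = min(a, b) on (0.29, 0.41) = 0.29
~((γ & ε) & ~(δ & ~γ)) = 1 − 0.29 = 0.71

0.71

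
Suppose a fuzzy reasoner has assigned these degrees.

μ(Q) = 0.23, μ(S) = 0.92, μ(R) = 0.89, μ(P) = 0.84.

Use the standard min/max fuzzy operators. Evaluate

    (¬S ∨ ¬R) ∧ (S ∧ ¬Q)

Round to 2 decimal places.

¬S = 1 − 0.92 = 0.08
¬R = 1 − 0.89 = 0.11
¬S ∨ ¬R = max(a, b) on (0.08, 0.11) = 0.11
¬Q = 1 − 0.23 = 0.77
S ∧ ¬Q = min(a, b) on (0.92, 0.77) = 0.77
(¬S ∨ ¬R) ∧ (S ∧ ¬Q) = min(a, b) on (0.11, 0.77) = 0.11

0.11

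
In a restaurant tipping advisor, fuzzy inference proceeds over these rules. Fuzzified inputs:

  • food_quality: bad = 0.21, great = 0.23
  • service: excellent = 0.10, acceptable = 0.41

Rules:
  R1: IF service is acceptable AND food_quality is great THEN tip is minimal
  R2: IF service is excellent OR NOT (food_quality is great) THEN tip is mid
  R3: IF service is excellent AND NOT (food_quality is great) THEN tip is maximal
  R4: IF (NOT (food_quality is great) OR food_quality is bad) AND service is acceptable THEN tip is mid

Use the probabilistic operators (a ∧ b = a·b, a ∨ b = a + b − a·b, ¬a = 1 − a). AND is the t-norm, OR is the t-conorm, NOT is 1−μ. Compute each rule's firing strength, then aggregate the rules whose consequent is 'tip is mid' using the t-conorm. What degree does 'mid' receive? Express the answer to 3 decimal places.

0.862

R1: acceptable=0.41, great=0.23; AND[a·b] → w = 0.0943
R2: excellent=0.10, ¬great=1−0.23=0.77; OR[a + b − a·b] → w = 0.7930
R3: excellent=0.10, ¬great=1−0.23=0.77; AND[a·b] → w = 0.0770
R4: (¬great=1−0.23=0.77 OR bad=0.21) = 0.8183; AND[a·b] with acceptable=0.41 → w = 0.3355
Rules with consequent 'mid': {R2, R4} → strengths 0.7930, 0.3355
Aggregate via t-conorm [a + b − a·b]: 0.8624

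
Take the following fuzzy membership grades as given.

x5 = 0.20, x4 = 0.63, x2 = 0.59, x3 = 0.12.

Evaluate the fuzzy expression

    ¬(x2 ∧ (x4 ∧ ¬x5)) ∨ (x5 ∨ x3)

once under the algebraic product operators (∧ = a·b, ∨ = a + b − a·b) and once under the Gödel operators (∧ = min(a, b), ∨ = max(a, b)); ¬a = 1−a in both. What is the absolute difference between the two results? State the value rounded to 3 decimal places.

Under algebraic product:
  ¬x5 = 1 − 0.2000 = 0.8000
  x4 ∧ ¬x5 = a·b on (0.6300, 0.8000) = 0.5040
  x2 ∧ (x4 ∧ ¬x5) = a·b on (0.5900, 0.5040) = 0.2974
  ¬(x2 ∧ (x4 ∧ ¬x5)) = 1 − 0.2974 = 0.7026
  x5 ∨ x3 = a + b − a·b on (0.2000, 0.1200) = 0.2960
  ¬(x2 ∧ (x4 ∧ ¬x5)) ∨ (x5 ∨ x3) = a + b − a·b on (0.7026, 0.2960) = 0.7907
  → value = 0.7907
Under Gödel:
  ¬x5 = 1 − 0.20 = 0.80
  x4 ∧ ¬x5 = min(a, b) on (0.63, 0.80) = 0.63
  x2 ∧ (x4 ∧ ¬x5) = min(a, b) on (0.59, 0.63) = 0.59
  ¬(x2 ∧ (x4 ∧ ¬x5)) = 1 − 0.59 = 0.41
  x5 ∨ x3 = max(a, b) on (0.20, 0.12) = 0.20
  ¬(x2 ∧ (x4 ∧ ¬x5)) ∨ (x5 ∨ x3) = max(a, b) on (0.41, 0.20) = 0.41
  → value = 0.4100
|0.7907 − 0.4100| = 0.381

0.381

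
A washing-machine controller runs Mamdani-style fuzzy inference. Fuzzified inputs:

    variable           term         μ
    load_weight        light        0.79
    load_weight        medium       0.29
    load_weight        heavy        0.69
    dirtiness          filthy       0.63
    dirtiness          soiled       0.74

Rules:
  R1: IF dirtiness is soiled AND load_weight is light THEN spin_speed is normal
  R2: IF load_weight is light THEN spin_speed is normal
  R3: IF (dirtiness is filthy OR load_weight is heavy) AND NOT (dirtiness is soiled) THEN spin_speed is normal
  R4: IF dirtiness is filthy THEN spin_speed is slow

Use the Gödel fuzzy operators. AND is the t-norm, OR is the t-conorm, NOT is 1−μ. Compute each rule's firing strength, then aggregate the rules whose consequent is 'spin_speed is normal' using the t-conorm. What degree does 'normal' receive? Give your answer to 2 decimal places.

0.79

R1: soiled=0.74, light=0.79; AND[min(a, b)] → w = 0.74
R2: light=0.79 → w = 0.79
R3: (filthy=0.63 OR heavy=0.69) = 0.69; AND[min(a, b)] with ¬soiled=1−0.74=0.26 → w = 0.26
R4: filthy=0.63 → w = 0.63
Rules with consequent 'normal': {R1, R2, R3} → strengths 0.74, 0.79, 0.26
Aggregate via t-conorm [max(a, b)]: 0.79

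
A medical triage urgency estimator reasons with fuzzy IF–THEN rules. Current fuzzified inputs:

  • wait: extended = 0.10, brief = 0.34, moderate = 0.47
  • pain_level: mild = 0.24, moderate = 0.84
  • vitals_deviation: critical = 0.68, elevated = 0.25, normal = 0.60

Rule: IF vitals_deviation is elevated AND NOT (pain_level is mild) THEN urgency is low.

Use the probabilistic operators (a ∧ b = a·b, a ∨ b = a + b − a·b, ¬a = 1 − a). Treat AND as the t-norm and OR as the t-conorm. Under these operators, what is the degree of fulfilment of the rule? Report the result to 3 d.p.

0.190

firing strength: elevated=0.25, ¬mild=1−0.24=0.76; AND[a·b] → w = 0.1900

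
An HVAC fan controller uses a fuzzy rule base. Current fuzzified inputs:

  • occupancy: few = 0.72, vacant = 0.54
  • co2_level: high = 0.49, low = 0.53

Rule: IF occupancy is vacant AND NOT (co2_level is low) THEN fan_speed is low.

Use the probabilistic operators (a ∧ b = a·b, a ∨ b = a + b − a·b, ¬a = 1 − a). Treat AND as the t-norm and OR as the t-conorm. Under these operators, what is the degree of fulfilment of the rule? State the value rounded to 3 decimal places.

firing strength: vacant=0.54, ¬low=1−0.53=0.47; AND[a·b] → w = 0.2538

0.254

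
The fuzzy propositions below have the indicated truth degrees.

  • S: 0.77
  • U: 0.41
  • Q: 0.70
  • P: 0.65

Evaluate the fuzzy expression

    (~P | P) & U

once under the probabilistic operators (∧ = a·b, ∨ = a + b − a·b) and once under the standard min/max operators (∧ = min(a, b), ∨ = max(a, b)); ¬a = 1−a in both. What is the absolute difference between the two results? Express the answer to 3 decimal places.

0.093

Under probabilistic:
  ~P = 1 − 0.6500 = 0.3500
  ~P | P = a + b − a·b on (0.3500, 0.6500) = 0.7725
  (~P | P) & U = a·b on (0.7725, 0.4100) = 0.3167
  → value = 0.3167
Under standard min/max:
  ~P = 1 − 0.65 = 0.35
  ~P | P = max(a, b) on (0.35, 0.65) = 0.65
  (~P | P) & U = min(a, b) on (0.65, 0.41) = 0.41
  → value = 0.4100
|0.3167 − 0.4100| = 0.093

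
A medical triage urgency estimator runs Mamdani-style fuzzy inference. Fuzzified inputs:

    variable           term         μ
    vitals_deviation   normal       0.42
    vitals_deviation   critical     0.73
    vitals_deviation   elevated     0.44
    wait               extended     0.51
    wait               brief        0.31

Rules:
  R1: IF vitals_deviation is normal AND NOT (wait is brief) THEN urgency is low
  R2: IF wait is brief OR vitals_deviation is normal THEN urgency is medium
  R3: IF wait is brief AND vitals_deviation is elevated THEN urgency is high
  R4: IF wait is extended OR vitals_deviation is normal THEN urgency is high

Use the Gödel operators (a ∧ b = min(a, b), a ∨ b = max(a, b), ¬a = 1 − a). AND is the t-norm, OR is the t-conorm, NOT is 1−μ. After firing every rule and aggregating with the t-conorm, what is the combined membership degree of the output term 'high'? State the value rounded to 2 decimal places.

0.51

R1: normal=0.42, ¬brief=1−0.31=0.69; AND[min(a, b)] → w = 0.42
R2: brief=0.31, normal=0.42; OR[max(a, b)] → w = 0.42
R3: brief=0.31, elevated=0.44; AND[min(a, b)] → w = 0.31
R4: extended=0.51, normal=0.42; OR[max(a, b)] → w = 0.51
Rules with consequent 'high': {R3, R4} → strengths 0.31, 0.51
Aggregate via t-conorm [max(a, b)]: 0.51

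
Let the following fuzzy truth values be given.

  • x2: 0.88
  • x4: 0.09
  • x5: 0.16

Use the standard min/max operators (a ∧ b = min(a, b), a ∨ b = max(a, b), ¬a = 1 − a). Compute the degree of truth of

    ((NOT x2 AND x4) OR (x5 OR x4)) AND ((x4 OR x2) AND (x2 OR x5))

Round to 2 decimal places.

NOT x2 = 1 − 0.88 = 0.12
NOT x2 AND x4 = min(a, b) on (0.12, 0.09) = 0.09
x5 OR x4 = max(a, b) on (0.16, 0.09) = 0.16
(NOT x2 AND x4) OR (x5 OR x4) = max(a, b) on (0.09, 0.16) = 0.16
x4 OR x2 = max(a, b) on (0.09, 0.88) = 0.88
x2 OR x5 = max(a, b) on (0.88, 0.16) = 0.88
(x4 OR x2) AND (x2 OR x5) = min(a, b) on (0.88, 0.88) = 0.88
((NOT x2 AND x4) OR (x5 OR x4)) AND ((x4 OR x2) AND (x2 OR x5)) = min(a, b) on (0.16, 0.88) = 0.16

0.16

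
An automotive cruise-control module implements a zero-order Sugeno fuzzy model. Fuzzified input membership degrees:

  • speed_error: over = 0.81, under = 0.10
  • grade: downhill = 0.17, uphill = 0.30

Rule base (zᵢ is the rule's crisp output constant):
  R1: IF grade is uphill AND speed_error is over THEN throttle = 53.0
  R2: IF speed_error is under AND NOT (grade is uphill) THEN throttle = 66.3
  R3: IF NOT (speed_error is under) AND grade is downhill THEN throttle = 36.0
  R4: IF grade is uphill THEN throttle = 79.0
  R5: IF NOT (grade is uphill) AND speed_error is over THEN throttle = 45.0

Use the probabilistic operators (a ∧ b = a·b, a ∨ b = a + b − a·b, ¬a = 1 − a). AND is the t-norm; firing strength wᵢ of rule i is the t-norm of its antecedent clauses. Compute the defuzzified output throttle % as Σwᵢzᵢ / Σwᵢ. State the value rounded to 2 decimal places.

54.20

R1 (z=53.0): uphill=0.30, over=0.81; AND[a·b] → w = 0.2430
R2 (z=66.3): under=0.10, ¬uphill=1−0.30=0.70; AND[a·b] → w = 0.0700
R3 (z=36.0): ¬under=1−0.10=0.90, downhill=0.17; AND[a·b] → w = 0.1530
R4 (z=79.0): uphill=0.30 → w = 0.3000
R5 (z=45.0): ¬uphill=1−0.30=0.70, over=0.81; AND[a·b] → w = 0.5670
Weighted average = (0.2430·53.0 + 0.0700·66.3 + 0.1530·36.0 + 0.3000·79.0 + 0.5670·45.0) / (0.2430 + 0.0700 + 0.1530 + 0.3000 + 0.5670)
  = 72.2430 / 1.3330 = 54.20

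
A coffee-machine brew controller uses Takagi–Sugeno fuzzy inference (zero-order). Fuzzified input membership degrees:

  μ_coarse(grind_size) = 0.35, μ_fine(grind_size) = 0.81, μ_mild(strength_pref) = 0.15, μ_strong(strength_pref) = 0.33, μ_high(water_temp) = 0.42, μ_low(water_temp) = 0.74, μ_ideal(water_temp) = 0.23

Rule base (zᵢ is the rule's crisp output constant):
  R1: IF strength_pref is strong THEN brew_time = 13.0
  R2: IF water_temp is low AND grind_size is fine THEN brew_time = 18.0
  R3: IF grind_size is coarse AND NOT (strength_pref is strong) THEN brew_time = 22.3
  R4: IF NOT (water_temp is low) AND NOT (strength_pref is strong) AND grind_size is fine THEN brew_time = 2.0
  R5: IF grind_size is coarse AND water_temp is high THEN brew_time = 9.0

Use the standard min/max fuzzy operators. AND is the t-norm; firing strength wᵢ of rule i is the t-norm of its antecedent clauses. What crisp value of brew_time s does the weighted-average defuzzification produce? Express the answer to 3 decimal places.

R1 (z=13.0): strong=0.33 → w = 0.33
R2 (z=18.0): low=0.74, fine=0.81; AND[min(a, b)] → w = 0.74
R3 (z=22.3): coarse=0.35, ¬strong=1−0.33=0.67; AND[min(a, b)] → w = 0.35
R4 (z=2.0): ¬low=1−0.74=0.26, ¬strong=1−0.33=0.67, fine=0.81; AND[min(a, b)] → w = 0.26
R5 (z=9.0): coarse=0.35, high=0.42; AND[min(a, b)] → w = 0.35
Weighted average = (0.33·13.0 + 0.74·18.0 + 0.35·22.3 + 0.26·2.0 + 0.35·9.0) / (0.33 + 0.74 + 0.35 + 0.26 + 0.35)
  = 29.0850 / 2.0300 = 14.328

14.328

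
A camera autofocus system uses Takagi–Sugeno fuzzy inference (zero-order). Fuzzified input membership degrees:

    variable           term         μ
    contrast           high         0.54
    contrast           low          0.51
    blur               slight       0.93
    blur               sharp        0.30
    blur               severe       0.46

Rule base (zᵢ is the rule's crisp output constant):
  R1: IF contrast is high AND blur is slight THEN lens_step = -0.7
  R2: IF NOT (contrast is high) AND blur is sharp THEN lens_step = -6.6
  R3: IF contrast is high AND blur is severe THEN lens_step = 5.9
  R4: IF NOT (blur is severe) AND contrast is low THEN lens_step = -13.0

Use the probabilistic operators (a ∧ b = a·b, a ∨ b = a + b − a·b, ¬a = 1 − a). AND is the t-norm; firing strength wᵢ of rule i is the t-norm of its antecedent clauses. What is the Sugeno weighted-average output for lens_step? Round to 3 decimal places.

-2.901

R1 (z=-0.7): high=0.54, slight=0.93; AND[a·b] → w = 0.5022
R2 (z=-6.6): ¬high=1−0.54=0.46, sharp=0.30; AND[a·b] → w = 0.1380
R3 (z=5.9): high=0.54, severe=0.46; AND[a·b] → w = 0.2484
R4 (z=-13.0): ¬severe=1−0.46=0.54, low=0.51; AND[a·b] → w = 0.2754
Weighted average = (0.5022·-0.7 + 0.1380·-6.6 + 0.2484·5.9 + 0.2754·-13.0) / (0.5022 + 0.1380 + 0.2484 + 0.2754)
  = -3.3770 / 1.1640 = -2.901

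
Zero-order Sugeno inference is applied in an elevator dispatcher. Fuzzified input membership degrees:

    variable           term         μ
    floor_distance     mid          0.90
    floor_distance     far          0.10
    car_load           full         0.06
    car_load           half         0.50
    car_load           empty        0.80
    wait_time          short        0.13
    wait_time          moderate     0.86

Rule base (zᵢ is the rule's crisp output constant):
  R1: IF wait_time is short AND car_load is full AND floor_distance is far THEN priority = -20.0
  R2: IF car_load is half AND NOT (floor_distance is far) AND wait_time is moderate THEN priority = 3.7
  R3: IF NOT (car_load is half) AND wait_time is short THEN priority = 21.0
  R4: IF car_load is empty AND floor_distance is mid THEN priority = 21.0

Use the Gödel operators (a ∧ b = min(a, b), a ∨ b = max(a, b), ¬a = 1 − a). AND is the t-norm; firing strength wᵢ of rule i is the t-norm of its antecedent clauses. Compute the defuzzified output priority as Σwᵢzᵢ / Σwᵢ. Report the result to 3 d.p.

13.544

R1 (z=-20.0): short=0.13, full=0.06, far=0.10; AND[min(a, b)] → w = 0.06
R2 (z=3.7): half=0.50, ¬far=1−0.10=0.90, moderate=0.86; AND[min(a, b)] → w = 0.50
R3 (z=21.0): ¬half=1−0.50=0.50, short=0.13; AND[min(a, b)] → w = 0.13
R4 (z=21.0): empty=0.80, mid=0.90; AND[min(a, b)] → w = 0.80
Weighted average = (0.06·-20.0 + 0.50·3.7 + 0.13·21.0 + 0.80·21.0) / (0.06 + 0.50 + 0.13 + 0.80)
  = 20.1800 / 1.4900 = 13.544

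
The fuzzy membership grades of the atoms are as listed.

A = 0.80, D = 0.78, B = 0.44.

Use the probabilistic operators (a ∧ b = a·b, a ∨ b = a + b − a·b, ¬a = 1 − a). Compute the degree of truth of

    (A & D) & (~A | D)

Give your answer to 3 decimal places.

0.514

A & D = a·b on (0.8000, 0.7800) = 0.6240
~A = 1 − 0.8000 = 0.2000
~A | D = a + b − a·b on (0.2000, 0.7800) = 0.8240
(A & D) & (~A | D) = a·b on (0.6240, 0.8240) = 0.5142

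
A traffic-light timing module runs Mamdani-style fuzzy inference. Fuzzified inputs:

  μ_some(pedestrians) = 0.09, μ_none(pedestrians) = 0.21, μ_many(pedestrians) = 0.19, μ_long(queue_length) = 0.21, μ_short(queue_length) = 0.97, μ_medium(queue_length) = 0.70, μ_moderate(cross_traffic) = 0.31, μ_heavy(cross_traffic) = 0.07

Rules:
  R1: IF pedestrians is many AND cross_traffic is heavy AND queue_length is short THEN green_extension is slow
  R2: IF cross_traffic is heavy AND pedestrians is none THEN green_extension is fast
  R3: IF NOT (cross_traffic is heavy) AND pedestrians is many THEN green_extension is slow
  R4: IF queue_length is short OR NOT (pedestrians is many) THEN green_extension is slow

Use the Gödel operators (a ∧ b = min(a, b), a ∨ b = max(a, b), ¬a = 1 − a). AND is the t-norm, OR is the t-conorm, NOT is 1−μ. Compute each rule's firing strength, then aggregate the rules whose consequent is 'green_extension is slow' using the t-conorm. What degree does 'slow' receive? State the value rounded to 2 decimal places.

R1: many=0.19, heavy=0.07, short=0.97; AND[min(a, b)] → w = 0.07
R2: heavy=0.07, none=0.21; AND[min(a, b)] → w = 0.07
R3: ¬heavy=1−0.07=0.93, many=0.19; AND[min(a, b)] → w = 0.19
R4: short=0.97, ¬many=1−0.19=0.81; OR[max(a, b)] → w = 0.97
Rules with consequent 'slow': {R1, R3, R4} → strengths 0.07, 0.19, 0.97
Aggregate via t-conorm [max(a, b)]: 0.97

0.97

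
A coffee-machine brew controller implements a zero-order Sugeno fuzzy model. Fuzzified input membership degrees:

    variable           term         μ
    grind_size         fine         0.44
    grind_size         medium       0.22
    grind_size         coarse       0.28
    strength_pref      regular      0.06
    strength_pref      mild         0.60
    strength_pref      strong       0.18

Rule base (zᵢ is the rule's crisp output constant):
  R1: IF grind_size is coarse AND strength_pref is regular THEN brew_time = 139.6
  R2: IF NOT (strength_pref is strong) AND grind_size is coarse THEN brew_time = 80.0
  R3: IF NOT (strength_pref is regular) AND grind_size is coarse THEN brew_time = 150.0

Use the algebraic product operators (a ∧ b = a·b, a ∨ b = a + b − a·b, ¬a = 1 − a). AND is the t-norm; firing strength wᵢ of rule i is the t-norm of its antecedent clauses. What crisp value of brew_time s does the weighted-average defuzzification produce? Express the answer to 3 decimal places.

118.119

R1 (z=139.6): coarse=0.28, regular=0.06; AND[a·b] → w = 0.0168
R2 (z=80.0): ¬strong=1−0.18=0.82, coarse=0.28; AND[a·b] → w = 0.2296
R3 (z=150.0): ¬regular=1−0.06=0.94, coarse=0.28; AND[a·b] → w = 0.2632
Weighted average = (0.0168·139.6 + 0.2296·80.0 + 0.2632·150.0) / (0.0168 + 0.2296 + 0.2632)
  = 60.1933 / 0.5096 = 118.119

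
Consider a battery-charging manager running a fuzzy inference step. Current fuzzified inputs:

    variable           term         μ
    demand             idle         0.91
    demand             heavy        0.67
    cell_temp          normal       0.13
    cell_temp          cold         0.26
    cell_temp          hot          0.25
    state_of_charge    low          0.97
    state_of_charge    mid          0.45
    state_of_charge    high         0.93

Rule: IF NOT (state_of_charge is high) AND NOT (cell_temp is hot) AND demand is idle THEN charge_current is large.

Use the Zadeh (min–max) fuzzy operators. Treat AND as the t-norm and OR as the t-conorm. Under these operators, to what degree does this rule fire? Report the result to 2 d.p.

firing strength: ¬high=1−0.93=0.07, ¬hot=1−0.25=0.75, idle=0.91; AND[min(a, b)] → w = 0.07

0.07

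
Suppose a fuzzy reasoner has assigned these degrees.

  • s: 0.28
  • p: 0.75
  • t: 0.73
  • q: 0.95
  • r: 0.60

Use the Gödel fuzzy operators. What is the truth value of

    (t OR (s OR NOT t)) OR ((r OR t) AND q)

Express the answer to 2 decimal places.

NOT t = 1 − 0.73 = 0.27
s OR NOT t = max(a, b) on (0.28, 0.27) = 0.28
t OR (s OR NOT t) = max(a, b) on (0.73, 0.28) = 0.73
r OR t = max(a, b) on (0.60, 0.73) = 0.73
(r OR t) AND q = min(a, b) on (0.73, 0.95) = 0.73
(t OR (s OR NOT t)) OR ((r OR t) AND q) = max(a, b) on (0.73, 0.73) = 0.73

0.73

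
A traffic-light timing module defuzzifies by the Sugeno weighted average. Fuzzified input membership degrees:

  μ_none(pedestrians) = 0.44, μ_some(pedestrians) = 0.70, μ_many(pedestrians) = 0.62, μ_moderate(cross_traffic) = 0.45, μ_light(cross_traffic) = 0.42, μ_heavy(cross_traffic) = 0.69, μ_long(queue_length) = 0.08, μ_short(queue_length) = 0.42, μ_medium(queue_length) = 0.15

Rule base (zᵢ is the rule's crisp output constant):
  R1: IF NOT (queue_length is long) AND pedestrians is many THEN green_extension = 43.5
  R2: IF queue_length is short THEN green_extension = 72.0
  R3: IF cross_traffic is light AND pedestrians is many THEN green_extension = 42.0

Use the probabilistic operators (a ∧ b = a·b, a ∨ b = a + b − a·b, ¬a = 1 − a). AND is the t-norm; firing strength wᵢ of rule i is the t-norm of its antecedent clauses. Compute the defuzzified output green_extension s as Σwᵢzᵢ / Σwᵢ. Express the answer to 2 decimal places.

R1 (z=43.5): ¬long=1−0.08=0.92, many=0.62; AND[a·b] → w = 0.5704
R2 (z=72.0): short=0.42 → w = 0.4200
R3 (z=42.0): light=0.42, many=0.62; AND[a·b] → w = 0.2604
Weighted average = (0.5704·43.5 + 0.4200·72.0 + 0.2604·42.0) / (0.5704 + 0.4200 + 0.2604)
  = 65.9892 / 1.2508 = 52.76

52.76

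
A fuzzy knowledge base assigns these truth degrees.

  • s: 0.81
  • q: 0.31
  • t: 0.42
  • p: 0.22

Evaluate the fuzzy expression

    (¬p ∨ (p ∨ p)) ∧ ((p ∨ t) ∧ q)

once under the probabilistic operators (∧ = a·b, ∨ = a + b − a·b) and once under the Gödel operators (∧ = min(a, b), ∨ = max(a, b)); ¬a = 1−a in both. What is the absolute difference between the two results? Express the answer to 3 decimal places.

0.163

Under probabilistic:
  ¬p = 1 − 0.2200 = 0.7800
  p ∨ p = a + b − a·b on (0.2200, 0.2200) = 0.3916
  ¬p ∨ (p ∨ p) = a + b − a·b on (0.7800, 0.3916) = 0.8662
  p ∨ t = a + b − a·b on (0.2200, 0.4200) = 0.5476
  (p ∨ t) ∧ q = a·b on (0.5476, 0.3100) = 0.1698
  (¬p ∨ (p ∨ p)) ∧ ((p ∨ t) ∧ q) = a·b on (0.8662, 0.1698) = 0.1470
  → value = 0.1470
Under Gödel:
  ¬p = 1 − 0.22 = 0.78
  p ∨ p = max(a, b) on (0.22, 0.22) = 0.22
  ¬p ∨ (p ∨ p) = max(a, b) on (0.78, 0.22) = 0.78
  p ∨ t = max(a, b) on (0.22, 0.42) = 0.42
  (p ∨ t) ∧ q = min(a, b) on (0.42, 0.31) = 0.31
  (¬p ∨ (p ∨ p)) ∧ ((p ∨ t) ∧ q) = min(a, b) on (0.78, 0.31) = 0.31
  → value = 0.3100
|0.1470 − 0.3100| = 0.163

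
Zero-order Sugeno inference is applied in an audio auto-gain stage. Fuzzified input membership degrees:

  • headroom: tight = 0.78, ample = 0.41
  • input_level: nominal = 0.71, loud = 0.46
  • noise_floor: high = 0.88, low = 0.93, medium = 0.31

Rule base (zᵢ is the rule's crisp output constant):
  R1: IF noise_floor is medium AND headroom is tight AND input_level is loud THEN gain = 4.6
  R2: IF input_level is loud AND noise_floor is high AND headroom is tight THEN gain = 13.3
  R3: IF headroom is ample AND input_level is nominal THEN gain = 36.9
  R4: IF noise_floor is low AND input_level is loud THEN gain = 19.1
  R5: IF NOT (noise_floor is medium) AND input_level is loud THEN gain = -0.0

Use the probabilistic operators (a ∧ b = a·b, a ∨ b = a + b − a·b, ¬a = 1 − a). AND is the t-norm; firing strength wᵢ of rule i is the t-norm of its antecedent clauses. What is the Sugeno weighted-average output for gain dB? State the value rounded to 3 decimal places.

R1 (z=4.6): medium=0.31, tight=0.78, loud=0.46; AND[a·b] → w = 0.1112
R2 (z=13.3): loud=0.46, high=0.88, tight=0.78; AND[a·b] → w = 0.3157
R3 (z=36.9): ample=0.41, nominal=0.71; AND[a·b] → w = 0.2911
R4 (z=19.1): low=0.93, loud=0.46; AND[a·b] → w = 0.4278
R5 (z=-0.0): ¬medium=1−0.31=0.69, loud=0.46; AND[a·b] → w = 0.3174
Weighted average = (0.1112·4.6 + 0.3157·13.3 + 0.2911·36.9 + 0.4278·19.1 + 0.3174·-0.0) / (0.1112 + 0.3157 + 0.2911 + 0.4278 + 0.3174)
  = 23.6236 / 1.4633 = 16.144

16.144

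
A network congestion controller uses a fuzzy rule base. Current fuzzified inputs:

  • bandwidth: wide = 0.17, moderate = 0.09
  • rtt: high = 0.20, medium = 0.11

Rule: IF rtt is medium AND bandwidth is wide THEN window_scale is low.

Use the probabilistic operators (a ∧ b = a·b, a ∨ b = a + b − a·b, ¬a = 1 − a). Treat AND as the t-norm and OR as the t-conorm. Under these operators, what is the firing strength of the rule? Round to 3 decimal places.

firing strength: medium=0.11, wide=0.17; AND[a·b] → w = 0.0187

0.019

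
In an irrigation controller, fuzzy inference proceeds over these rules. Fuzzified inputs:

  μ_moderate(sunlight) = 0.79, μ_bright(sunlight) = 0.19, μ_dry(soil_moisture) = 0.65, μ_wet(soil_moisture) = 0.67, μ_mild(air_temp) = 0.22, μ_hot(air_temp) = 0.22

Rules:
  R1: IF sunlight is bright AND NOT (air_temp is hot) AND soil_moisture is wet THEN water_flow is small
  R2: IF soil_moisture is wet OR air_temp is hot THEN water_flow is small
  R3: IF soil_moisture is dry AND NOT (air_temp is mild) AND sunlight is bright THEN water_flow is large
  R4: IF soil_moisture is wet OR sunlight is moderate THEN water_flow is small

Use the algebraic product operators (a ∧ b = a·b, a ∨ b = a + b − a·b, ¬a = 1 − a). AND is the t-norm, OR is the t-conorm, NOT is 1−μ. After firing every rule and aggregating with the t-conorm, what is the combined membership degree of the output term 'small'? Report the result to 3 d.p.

0.984

R1: bright=0.19, ¬hot=1−0.22=0.78, wet=0.67; AND[a·b] → w = 0.0993
R2: wet=0.67, hot=0.22; OR[a + b − a·b] → w = 0.7426
R3: dry=0.65, ¬mild=1−0.22=0.78, bright=0.19; AND[a·b] → w = 0.0963
R4: wet=0.67, moderate=0.79; OR[a + b − a·b] → w = 0.9307
Rules with consequent 'small': {R1, R2, R4} → strengths 0.0993, 0.7426, 0.9307
Aggregate via t-conorm [a + b − a·b]: 0.9839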